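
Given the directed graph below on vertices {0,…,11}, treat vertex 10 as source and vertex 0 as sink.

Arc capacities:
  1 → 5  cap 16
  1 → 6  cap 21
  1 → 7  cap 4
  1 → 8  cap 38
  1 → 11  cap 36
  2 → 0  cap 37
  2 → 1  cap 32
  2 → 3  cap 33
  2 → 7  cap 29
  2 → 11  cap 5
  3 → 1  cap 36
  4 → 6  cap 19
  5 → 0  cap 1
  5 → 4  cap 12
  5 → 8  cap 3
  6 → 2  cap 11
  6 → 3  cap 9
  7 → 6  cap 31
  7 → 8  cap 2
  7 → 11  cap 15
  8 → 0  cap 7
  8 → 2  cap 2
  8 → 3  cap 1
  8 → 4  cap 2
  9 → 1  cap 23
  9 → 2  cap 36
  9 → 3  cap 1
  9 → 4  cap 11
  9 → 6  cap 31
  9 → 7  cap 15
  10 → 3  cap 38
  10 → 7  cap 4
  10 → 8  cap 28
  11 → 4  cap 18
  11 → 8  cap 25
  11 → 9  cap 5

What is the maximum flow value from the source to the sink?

Maximum flow value: 26

augment #1: 10→8→0 bottleneck 7, total now 7
augment #2: 10→8→2→0 bottleneck 2, total now 9
augment #3: 10→3→1→5→0 bottleneck 1, total now 10
augment #4: 10→7→6→2→0 bottleneck 4, total now 14
augment #5: 10→3→1→6→2→0 bottleneck 7, total now 21
augment #6: 10→3→1→11→9→2→0 bottleneck 5, total now 26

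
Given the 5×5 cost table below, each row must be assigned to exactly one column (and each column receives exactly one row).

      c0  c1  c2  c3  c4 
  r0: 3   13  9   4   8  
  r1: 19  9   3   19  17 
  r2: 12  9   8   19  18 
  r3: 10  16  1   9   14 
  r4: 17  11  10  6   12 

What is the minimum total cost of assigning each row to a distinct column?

Minimum assignment cost: 35

optimal assignment: row0→col0 (cost 3), row1→col2 (cost 3), row2→col1 (cost 9), row3→col4 (cost 14), row4→col3 (cost 6)
total = 3 + 3 + 9 + 14 + 6 = 35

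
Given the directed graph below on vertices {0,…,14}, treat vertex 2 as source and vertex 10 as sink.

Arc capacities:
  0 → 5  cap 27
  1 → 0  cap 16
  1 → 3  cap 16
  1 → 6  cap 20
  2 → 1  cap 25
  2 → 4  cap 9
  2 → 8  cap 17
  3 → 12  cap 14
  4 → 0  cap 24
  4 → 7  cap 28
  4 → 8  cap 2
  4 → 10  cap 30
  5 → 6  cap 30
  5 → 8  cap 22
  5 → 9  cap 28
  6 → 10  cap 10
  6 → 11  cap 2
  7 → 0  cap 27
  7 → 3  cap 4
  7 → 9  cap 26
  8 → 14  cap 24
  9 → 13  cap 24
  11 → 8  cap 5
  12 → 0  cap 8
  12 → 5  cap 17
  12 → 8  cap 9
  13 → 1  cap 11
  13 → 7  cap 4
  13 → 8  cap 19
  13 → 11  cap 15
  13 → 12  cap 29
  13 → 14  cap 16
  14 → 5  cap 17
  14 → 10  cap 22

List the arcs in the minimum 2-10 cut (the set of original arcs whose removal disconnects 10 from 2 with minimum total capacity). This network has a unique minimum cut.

Min-cut arcs: {(2,4), (6,10), (14,10)} (total capacity 41)

augment #1: 2→4→10 push 9
augment #2: 2→1→6→10 push 10
augment #3: 2→8→14→10 push 17
augment #4: 2→1→0→5→8→14→10 push 5
max flow = 41; residual-reachable set from 2 gives S-side
cut edges (S→T): {(2,4), (6,10), (14,10)} total cap 41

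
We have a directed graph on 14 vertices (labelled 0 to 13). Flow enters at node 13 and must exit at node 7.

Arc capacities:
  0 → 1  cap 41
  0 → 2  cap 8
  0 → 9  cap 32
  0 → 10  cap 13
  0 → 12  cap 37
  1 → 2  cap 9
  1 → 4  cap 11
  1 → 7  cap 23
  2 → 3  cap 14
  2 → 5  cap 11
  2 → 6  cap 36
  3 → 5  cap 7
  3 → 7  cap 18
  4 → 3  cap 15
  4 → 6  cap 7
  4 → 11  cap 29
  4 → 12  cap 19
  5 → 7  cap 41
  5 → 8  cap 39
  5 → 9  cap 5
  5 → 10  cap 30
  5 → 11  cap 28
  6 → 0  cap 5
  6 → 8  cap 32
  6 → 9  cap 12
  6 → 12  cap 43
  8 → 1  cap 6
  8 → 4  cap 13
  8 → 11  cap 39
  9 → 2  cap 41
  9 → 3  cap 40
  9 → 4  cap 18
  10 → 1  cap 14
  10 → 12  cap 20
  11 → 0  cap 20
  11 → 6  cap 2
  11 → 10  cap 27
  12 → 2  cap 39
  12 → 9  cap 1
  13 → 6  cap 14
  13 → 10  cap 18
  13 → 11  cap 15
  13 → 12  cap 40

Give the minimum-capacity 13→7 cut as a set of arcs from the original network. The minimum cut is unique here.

Min-cut arcs: {(1,7), (2,5), (3,5), (3,7)} (total capacity 59)

augment #1: 13→10→1→7 push 14
augment #2: 13→6→0→1→7 push 5
augment #3: 13→6→8→1→7 push 4
augment #4: 13→6→9→3→7 push 5
augment #5: 13→12→2→3→7 push 13
augment #6: 13→12→2→5→7 push 11
augment #7: 13→12→2→3→5→7 push 1
augment #8: 13→12→9→3→5→7 push 1
augment #9: 13→11→0→9→3→5→7 push 5
max flow = 59; residual-reachable set from 13 gives S-side
cut edges (S→T): {(1,7), (2,5), (3,5), (3,7)} total cap 59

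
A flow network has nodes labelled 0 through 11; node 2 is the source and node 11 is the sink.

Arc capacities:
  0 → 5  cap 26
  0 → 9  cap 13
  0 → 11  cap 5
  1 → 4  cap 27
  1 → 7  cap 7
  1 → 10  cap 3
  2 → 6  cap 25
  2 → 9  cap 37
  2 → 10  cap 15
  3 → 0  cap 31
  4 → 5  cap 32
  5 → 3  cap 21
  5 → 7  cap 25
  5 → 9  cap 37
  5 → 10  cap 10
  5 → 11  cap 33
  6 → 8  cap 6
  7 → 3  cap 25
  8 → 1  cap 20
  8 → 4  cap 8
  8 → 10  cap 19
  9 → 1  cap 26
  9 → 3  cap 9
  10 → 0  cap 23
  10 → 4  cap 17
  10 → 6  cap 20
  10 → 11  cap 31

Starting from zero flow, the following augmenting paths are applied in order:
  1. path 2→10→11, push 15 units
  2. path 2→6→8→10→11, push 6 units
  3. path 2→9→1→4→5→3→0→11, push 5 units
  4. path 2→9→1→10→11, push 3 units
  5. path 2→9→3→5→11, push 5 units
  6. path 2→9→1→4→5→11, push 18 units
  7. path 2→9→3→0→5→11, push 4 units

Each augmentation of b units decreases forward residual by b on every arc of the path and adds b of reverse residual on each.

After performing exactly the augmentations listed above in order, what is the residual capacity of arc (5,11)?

Residual capacity of (5,11): 6

after path 1 (2→10→11, push 15): res(5,11)=33
after path 2 (2→6→8→10→11, push 6): res(5,11)=33
after path 3 (2→9→1→4→5→3→0→11, push 5): res(5,11)=33
after path 4 (2→9→1→10→11, push 3): res(5,11)=33
after path 5 (2→9→3→5→11, push 5): res(5,11)=28
after path 6 (2→9→1→4→5→11, push 18): res(5,11)=10
after path 7 (2→9→3→0→5→11, push 4): res(5,11)=6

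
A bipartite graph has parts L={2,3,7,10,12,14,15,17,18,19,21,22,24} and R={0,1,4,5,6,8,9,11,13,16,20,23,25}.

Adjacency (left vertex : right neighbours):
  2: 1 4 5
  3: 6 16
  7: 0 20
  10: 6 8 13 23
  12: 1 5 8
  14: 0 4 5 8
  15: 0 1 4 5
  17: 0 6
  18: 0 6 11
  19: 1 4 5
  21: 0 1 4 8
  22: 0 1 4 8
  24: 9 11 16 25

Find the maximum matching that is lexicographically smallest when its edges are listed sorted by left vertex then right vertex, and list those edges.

Lex-smallest maximum matching: {(2,1), (3,16), (7,20), (10,13), (12,5), (14,0), (15,4), (17,6), (18,11), (21,8), (24,9)}

|M| = 11 (so the lex-smallest maximum matching has 11 edges)
process left vertices in ascending order; for each, take the smallest-labelled available neighbour that still permits 11 edges overall, or leave it unmatched if none does
lex-smallest matching: {2-1, 3-16, 7-20, 10-13, 12-5, 14-0, 15-4, 17-6, 18-11, 21-8, 24-9}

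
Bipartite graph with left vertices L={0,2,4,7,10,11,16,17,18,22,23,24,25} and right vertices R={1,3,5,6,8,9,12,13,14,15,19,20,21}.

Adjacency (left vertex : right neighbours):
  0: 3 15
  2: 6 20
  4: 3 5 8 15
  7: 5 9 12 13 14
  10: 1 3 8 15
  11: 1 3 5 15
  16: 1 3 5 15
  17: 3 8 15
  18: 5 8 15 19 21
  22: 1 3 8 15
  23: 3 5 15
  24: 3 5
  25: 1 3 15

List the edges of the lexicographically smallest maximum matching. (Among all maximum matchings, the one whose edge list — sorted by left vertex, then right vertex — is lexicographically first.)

|M| = 8 (so the lex-smallest maximum matching has 8 edges)
process left vertices in ascending order; for each, take the smallest-labelled available neighbour that still permits 8 edges overall, or leave it unmatched if none does
lex-smallest matching: {0-3, 2-6, 4-5, 7-9, 10-1, 11-15, 17-8, 18-19}

Lex-smallest maximum matching: {(0,3), (2,6), (4,5), (7,9), (10,1), (11,15), (17,8), (18,19)}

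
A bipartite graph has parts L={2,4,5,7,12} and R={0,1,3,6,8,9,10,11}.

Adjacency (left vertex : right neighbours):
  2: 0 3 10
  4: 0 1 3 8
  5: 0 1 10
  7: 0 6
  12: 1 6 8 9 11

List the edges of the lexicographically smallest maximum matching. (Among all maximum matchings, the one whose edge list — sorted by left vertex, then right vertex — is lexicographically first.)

Lex-smallest maximum matching: {(2,0), (4,1), (5,10), (7,6), (12,8)}

|M| = 5 (so the lex-smallest maximum matching has 5 edges)
process left vertices in ascending order; for each, take the smallest-labelled available neighbour that still permits 5 edges overall, or leave it unmatched if none does
lex-smallest matching: {2-0, 4-1, 5-10, 7-6, 12-8}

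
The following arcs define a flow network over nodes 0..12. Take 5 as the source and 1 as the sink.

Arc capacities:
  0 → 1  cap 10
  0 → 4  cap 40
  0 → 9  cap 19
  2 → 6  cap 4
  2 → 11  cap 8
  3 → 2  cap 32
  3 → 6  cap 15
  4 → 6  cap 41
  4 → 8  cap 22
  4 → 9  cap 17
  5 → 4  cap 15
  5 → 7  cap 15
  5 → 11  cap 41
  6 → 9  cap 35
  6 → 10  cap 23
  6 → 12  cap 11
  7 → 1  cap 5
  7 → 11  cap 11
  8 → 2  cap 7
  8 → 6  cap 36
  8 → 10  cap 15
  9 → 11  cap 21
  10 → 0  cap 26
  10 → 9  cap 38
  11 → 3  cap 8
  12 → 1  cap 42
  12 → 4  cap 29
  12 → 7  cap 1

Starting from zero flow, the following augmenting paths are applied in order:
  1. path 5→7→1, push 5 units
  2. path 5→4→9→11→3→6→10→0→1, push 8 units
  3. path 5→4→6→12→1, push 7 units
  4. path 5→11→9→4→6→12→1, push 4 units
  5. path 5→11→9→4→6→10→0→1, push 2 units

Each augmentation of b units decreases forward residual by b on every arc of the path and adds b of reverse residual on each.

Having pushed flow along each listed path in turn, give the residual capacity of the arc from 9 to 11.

after path 1 (5→7→1, push 5): res(9,11)=21
after path 2 (5→4→9→11→3→6→10→0→1, push 8): res(9,11)=13
after path 3 (5→4→6→12→1, push 7): res(9,11)=13
after path 4 (5→11→9→4→6→12→1, push 4): res(9,11)=17
after path 5 (5→11→9→4→6→10→0→1, push 2): res(9,11)=19

Residual capacity of (9,11): 19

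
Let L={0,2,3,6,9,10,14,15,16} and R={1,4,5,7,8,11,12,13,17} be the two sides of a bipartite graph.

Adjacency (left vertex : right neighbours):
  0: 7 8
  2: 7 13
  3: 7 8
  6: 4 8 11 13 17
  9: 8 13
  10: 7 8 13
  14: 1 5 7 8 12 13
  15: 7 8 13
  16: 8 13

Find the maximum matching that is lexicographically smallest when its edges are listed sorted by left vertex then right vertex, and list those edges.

|M| = 5 (so the lex-smallest maximum matching has 5 edges)
process left vertices in ascending order; for each, take the smallest-labelled available neighbour that still permits 5 edges overall, or leave it unmatched if none does
lex-smallest matching: {0-7, 2-13, 3-8, 6-4, 14-1}

Lex-smallest maximum matching: {(0,7), (2,13), (3,8), (6,4), (14,1)}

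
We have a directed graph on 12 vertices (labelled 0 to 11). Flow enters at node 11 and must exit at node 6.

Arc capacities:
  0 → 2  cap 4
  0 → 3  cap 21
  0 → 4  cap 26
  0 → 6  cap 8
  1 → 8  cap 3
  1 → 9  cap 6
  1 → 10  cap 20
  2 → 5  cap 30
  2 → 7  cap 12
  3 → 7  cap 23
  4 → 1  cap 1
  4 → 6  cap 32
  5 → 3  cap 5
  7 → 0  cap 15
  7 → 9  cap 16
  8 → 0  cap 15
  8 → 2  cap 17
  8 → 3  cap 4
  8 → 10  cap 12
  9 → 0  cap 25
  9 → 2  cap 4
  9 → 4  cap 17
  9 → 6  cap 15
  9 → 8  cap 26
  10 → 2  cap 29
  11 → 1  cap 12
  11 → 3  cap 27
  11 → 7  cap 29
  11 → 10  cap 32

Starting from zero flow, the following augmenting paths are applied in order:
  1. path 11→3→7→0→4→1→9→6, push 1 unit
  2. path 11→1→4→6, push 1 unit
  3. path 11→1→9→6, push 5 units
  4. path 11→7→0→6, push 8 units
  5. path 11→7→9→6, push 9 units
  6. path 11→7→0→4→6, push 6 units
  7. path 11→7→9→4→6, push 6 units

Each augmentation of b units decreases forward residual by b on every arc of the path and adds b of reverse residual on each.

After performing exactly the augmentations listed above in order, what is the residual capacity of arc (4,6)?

after path 1 (11→3→7→0→4→1→9→6, push 1): res(4,6)=32
after path 2 (11→1→4→6, push 1): res(4,6)=31
after path 3 (11→1→9→6, push 5): res(4,6)=31
after path 4 (11→7→0→6, push 8): res(4,6)=31
after path 5 (11→7→9→6, push 9): res(4,6)=31
after path 6 (11→7→0→4→6, push 6): res(4,6)=25
after path 7 (11→7→9→4→6, push 6): res(4,6)=19

Residual capacity of (4,6): 19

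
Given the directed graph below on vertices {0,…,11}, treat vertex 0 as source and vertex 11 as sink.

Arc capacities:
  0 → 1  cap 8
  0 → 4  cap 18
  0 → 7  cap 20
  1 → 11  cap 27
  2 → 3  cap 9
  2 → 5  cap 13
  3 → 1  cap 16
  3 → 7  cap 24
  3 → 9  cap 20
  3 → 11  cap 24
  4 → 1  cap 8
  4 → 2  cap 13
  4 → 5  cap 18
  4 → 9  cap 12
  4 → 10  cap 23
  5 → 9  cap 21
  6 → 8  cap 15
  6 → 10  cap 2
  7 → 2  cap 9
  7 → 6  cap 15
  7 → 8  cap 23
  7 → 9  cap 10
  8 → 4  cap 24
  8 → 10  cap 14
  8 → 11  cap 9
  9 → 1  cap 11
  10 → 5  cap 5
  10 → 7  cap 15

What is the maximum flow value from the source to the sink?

augment #1: 0→1→11 bottleneck 8, total now 8
augment #2: 0→4→1→11 bottleneck 8, total now 16
augment #3: 0→7→8→11 bottleneck 9, total now 25
augment #4: 0→4→2→3→11 bottleneck 9, total now 34
augment #5: 0→4→9→1→11 bottleneck 1, total now 35
augment #6: 0→7→9→1→11 bottleneck 10, total now 45

Maximum flow value: 45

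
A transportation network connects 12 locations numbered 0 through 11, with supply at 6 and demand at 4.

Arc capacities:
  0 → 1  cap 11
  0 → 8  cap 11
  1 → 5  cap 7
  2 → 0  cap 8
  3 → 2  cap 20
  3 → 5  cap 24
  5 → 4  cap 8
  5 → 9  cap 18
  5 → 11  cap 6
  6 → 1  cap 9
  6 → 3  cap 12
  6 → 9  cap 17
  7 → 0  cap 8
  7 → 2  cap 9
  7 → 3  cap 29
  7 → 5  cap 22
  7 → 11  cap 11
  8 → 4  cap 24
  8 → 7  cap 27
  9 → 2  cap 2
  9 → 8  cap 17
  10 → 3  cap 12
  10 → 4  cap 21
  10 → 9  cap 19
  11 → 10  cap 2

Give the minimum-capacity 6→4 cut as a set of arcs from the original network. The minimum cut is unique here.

augment #1: 6→1→5→4 push 7
augment #2: 6→3→5→4 push 1
augment #3: 6→9→8→4 push 17
augment #4: 6→3→2→0→8→4 push 7
augment #5: 6→3→5→11→10→4 push 2
max flow = 34; residual-reachable set from 6 gives S-side
cut edges (S→T): {(5,4), (8,4), (11,10)} total cap 34

Min-cut arcs: {(5,4), (8,4), (11,10)} (total capacity 34)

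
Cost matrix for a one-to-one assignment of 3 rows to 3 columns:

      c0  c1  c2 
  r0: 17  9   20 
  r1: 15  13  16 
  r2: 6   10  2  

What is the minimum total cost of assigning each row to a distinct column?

Minimum assignment cost: 26

optimal assignment: row0→col1 (cost 9), row1→col0 (cost 15), row2→col2 (cost 2)
total = 9 + 15 + 2 = 26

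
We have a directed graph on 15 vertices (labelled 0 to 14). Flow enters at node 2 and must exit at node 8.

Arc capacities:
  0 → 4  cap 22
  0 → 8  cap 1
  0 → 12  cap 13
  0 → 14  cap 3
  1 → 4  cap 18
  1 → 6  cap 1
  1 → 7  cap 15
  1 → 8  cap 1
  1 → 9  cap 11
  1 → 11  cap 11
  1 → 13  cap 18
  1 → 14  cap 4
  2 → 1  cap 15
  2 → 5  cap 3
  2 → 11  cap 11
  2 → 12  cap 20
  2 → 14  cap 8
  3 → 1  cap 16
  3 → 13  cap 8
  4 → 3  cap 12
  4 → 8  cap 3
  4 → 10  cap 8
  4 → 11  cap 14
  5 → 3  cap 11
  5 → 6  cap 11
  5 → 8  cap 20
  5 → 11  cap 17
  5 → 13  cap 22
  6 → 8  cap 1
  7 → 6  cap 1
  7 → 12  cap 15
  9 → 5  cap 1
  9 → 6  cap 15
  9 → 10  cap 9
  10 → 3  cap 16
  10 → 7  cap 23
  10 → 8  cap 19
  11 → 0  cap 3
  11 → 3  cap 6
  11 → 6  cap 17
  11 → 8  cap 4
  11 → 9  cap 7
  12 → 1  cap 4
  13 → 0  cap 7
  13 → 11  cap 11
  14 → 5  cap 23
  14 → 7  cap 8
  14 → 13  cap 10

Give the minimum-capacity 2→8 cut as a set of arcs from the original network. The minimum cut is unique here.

augment #1: 2→1→8 push 1
augment #2: 2→5→8 push 3
augment #3: 2→11→8 push 4
augment #4: 2→1→4→8 push 3
augment #5: 2→1→6→8 push 1
augment #6: 2→11→0→8 push 1
augment #7: 2→14→5→8 push 8
augment #8: 2→1→4→10→8 push 8
augment #9: 2→1→9→5→8 push 1
augment #10: 2→1→9→10→8 push 1
augment #11: 2→11→9→10→8 push 6
augment #12: 2→12→1→9→10→8 push 2
augment #13: 2→12→1→14→5→8 push 2
max flow = 41; residual-reachable set from 2 gives S-side
cut edges (S→T): {(2,1), (2,5), (2,11), (2,14), (12,1)} total cap 41

Min-cut arcs: {(2,1), (2,5), (2,11), (2,14), (12,1)} (total capacity 41)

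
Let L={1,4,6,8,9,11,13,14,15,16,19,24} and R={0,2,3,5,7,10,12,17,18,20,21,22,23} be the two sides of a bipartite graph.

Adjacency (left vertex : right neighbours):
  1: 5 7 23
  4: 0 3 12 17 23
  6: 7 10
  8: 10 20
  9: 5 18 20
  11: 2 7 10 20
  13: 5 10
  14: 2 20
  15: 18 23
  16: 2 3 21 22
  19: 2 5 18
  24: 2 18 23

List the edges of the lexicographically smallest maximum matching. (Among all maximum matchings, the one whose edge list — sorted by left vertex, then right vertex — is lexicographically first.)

|M| = 9 (so the lex-smallest maximum matching has 9 edges)
process left vertices in ascending order; for each, take the smallest-labelled available neighbour that still permits 9 edges overall, or leave it unmatched if none does
lex-smallest matching: {1-5, 4-0, 6-7, 8-10, 9-18, 11-2, 14-20, 15-23, 16-3}

Lex-smallest maximum matching: {(1,5), (4,0), (6,7), (8,10), (9,18), (11,2), (14,20), (15,23), (16,3)}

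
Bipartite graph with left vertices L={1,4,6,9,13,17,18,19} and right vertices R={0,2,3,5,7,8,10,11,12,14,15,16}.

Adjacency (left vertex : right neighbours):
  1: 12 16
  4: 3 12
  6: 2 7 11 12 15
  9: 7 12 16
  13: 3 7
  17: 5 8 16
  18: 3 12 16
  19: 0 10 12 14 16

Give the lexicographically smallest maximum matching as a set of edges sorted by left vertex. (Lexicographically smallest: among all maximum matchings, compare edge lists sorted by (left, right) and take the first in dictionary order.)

Lex-smallest maximum matching: {(1,12), (4,3), (6,2), (9,7), (17,5), (18,16), (19,0)}

|M| = 7 (so the lex-smallest maximum matching has 7 edges)
process left vertices in ascending order; for each, take the smallest-labelled available neighbour that still permits 7 edges overall, or leave it unmatched if none does
lex-smallest matching: {1-12, 4-3, 6-2, 9-7, 17-5, 18-16, 19-0}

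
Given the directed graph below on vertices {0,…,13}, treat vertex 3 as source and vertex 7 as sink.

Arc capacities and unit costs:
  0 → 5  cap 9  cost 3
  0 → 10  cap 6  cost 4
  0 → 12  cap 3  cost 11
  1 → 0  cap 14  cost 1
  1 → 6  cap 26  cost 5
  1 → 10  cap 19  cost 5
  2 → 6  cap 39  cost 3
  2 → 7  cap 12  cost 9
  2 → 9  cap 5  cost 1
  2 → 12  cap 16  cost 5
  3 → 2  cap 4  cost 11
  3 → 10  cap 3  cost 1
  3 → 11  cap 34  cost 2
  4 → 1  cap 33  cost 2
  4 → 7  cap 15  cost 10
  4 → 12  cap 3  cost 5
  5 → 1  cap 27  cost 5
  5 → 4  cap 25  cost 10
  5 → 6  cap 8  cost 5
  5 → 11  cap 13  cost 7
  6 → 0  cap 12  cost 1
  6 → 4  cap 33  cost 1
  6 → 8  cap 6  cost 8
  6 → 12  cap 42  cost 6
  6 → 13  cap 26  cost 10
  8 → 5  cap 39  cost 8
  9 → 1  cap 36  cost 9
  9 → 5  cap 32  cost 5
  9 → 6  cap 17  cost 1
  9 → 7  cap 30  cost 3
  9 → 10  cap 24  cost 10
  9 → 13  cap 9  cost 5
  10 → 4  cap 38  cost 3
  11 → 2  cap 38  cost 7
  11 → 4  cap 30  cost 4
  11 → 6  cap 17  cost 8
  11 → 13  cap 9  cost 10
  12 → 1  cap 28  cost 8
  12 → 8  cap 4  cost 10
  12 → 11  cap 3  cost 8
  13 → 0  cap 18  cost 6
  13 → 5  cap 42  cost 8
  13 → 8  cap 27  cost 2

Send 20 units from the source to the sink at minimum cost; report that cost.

shortest-cost path #1: 3→11→2→9→7 push 5 @ unit cost 13 (adds 65)
shortest-cost path #2: 3→10→4→7 push 3 @ unit cost 14 (adds 42)
shortest-cost path #3: 3→11→4→7 push 12 @ unit cost 16 (adds 192)
total cost = 299

Minimum cost for 20 units: 299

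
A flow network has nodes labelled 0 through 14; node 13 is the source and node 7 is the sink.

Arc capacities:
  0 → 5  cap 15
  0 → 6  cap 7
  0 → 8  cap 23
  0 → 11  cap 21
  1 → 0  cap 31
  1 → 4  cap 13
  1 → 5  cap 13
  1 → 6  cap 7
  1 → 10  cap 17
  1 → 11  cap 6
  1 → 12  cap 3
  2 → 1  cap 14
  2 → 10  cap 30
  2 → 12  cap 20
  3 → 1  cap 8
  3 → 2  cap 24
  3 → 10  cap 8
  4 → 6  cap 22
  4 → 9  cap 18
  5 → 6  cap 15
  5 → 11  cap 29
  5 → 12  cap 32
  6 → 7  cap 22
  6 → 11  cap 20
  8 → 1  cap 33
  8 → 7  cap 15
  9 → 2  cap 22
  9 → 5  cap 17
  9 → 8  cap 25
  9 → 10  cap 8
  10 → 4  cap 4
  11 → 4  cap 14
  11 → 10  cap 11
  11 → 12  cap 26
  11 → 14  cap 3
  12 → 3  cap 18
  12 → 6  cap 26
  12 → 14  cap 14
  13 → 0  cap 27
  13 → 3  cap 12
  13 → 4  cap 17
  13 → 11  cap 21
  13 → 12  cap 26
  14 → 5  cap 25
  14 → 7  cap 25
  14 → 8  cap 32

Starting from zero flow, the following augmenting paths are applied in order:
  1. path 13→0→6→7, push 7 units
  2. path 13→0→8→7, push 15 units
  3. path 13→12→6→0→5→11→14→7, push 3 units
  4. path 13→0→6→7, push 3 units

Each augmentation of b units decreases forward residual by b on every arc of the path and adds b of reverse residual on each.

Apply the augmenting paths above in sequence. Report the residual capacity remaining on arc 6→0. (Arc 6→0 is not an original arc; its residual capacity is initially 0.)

Residual capacity of (6,0): 7

after path 1 (13→0→6→7, push 7): res(6,0)=7
after path 2 (13→0→8→7, push 15): res(6,0)=7
after path 3 (13→12→6→0→5→11→14→7, push 3): res(6,0)=4
after path 4 (13→0→6→7, push 3): res(6,0)=7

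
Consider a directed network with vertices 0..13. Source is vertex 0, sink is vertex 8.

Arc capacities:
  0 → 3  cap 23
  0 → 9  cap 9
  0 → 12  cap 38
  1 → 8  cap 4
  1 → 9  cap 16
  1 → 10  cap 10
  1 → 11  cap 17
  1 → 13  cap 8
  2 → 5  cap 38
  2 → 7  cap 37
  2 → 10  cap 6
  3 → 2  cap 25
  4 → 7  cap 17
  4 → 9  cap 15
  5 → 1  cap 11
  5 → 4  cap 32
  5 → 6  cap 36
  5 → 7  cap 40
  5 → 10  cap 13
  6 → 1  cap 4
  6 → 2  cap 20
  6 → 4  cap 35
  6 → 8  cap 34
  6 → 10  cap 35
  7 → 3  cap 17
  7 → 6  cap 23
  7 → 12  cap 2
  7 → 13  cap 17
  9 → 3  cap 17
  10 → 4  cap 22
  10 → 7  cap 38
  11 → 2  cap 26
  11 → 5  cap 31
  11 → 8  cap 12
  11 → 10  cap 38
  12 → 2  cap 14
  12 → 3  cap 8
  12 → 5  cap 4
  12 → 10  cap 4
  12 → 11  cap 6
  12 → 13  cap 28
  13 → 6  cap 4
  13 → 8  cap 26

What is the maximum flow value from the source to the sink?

Maximum flow value: 63

augment #1: 0→12→11→8 bottleneck 6, total now 6
augment #2: 0→12→13→8 bottleneck 26, total now 32
augment #3: 0→12→5→1→8 bottleneck 4, total now 36
augment #4: 0→12→13→6→8 bottleneck 2, total now 38
augment #5: 0→3→2→5→6→8 bottleneck 23, total now 61
augment #6: 0→9→3→2→5→6→8 bottleneck 2, total now 63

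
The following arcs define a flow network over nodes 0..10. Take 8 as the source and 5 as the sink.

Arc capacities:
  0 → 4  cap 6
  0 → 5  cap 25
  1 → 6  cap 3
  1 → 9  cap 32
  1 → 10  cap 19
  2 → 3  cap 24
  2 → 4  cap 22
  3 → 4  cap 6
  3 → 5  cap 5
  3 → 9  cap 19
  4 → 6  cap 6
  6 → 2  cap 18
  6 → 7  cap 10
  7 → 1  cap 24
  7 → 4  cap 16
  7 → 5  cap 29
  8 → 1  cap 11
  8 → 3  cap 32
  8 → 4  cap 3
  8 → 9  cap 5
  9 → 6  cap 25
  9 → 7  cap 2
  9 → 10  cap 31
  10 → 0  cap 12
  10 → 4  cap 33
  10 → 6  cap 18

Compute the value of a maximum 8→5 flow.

Maximum flow value: 29

augment #1: 8→3→5 bottleneck 5, total now 5
augment #2: 8→9→7→5 bottleneck 2, total now 7
augment #3: 8→1→6→7→5 bottleneck 3, total now 10
augment #4: 8→1→10→0→5 bottleneck 8, total now 18
augment #5: 8→4→6→7→5 bottleneck 3, total now 21
augment #6: 8→9→6→7→5 bottleneck 3, total now 24
augment #7: 8→3→4→6→7→5 bottleneck 1, total now 25
augment #8: 8→3→9→10→0→5 bottleneck 4, total now 29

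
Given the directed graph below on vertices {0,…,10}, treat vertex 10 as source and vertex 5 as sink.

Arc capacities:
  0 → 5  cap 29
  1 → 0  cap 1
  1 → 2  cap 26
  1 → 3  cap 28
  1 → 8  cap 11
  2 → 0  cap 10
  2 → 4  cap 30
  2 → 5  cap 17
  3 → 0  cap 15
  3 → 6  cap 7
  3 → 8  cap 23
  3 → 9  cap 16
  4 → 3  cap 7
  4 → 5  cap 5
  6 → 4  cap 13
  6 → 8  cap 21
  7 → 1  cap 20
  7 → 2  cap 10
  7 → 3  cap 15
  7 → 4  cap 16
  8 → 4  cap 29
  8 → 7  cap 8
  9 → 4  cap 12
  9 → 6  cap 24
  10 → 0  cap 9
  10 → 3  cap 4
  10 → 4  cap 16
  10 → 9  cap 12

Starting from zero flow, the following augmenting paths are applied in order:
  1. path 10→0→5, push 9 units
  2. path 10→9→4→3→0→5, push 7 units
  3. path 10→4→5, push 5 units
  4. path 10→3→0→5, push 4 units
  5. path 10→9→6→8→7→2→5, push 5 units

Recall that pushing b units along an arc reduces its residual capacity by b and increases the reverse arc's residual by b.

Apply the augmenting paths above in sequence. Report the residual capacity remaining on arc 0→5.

after path 1 (10→0→5, push 9): res(0,5)=20
after path 2 (10→9→4→3→0→5, push 7): res(0,5)=13
after path 3 (10→4→5, push 5): res(0,5)=13
after path 4 (10→3→0→5, push 4): res(0,5)=9
after path 5 (10→9→6→8→7→2→5, push 5): res(0,5)=9

Residual capacity of (0,5): 9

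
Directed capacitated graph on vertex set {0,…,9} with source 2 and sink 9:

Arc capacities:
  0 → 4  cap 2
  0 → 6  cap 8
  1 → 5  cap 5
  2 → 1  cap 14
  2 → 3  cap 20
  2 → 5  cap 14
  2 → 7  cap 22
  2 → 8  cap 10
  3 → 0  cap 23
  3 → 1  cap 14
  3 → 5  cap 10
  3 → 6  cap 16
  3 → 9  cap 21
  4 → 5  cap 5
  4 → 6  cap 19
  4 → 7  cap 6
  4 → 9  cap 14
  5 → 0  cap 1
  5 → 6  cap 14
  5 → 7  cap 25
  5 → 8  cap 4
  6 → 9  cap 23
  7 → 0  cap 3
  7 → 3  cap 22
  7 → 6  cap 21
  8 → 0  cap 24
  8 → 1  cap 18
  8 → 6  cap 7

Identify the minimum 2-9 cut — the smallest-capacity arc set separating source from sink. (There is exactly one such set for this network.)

augment #1: 2→3→9 push 20
augment #2: 2→5→6→9 push 14
augment #3: 2→7→3→9 push 1
augment #4: 2→7→6→9 push 9
augment #5: 2→7→0→4→9 push 2
max flow = 46; residual-reachable set from 2 gives S-side
cut edges (S→T): {(0,4), (3,9), (6,9)} total cap 46

Min-cut arcs: {(0,4), (3,9), (6,9)} (total capacity 46)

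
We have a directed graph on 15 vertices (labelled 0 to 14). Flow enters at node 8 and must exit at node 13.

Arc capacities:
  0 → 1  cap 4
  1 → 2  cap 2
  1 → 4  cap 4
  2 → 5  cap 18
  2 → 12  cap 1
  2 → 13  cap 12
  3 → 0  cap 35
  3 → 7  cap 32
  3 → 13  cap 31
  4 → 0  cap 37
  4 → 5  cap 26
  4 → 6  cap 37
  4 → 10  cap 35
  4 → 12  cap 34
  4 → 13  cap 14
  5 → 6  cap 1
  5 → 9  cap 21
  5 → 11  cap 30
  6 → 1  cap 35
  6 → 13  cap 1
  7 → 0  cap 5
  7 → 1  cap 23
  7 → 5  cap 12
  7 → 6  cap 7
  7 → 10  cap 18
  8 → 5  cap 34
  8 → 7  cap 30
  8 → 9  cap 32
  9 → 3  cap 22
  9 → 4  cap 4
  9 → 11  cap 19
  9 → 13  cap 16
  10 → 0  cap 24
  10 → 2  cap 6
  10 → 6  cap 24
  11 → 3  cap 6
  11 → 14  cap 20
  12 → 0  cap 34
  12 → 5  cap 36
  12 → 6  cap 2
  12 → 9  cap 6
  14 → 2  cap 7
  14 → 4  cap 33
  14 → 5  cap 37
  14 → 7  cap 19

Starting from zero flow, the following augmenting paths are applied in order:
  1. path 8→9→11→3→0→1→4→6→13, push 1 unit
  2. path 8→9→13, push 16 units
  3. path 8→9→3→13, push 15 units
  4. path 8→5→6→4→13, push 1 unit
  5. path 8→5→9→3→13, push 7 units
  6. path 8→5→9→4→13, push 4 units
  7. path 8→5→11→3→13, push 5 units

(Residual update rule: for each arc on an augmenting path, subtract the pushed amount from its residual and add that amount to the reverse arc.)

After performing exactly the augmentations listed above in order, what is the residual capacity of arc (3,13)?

after path 1 (8→9→11→3→0→1→4→6→13, push 1): res(3,13)=31
after path 2 (8→9→13, push 16): res(3,13)=31
after path 3 (8→9→3→13, push 15): res(3,13)=16
after path 4 (8→5→6→4→13, push 1): res(3,13)=16
after path 5 (8→5→9→3→13, push 7): res(3,13)=9
after path 6 (8→5→9→4→13, push 4): res(3,13)=9
after path 7 (8→5→11→3→13, push 5): res(3,13)=4

Residual capacity of (3,13): 4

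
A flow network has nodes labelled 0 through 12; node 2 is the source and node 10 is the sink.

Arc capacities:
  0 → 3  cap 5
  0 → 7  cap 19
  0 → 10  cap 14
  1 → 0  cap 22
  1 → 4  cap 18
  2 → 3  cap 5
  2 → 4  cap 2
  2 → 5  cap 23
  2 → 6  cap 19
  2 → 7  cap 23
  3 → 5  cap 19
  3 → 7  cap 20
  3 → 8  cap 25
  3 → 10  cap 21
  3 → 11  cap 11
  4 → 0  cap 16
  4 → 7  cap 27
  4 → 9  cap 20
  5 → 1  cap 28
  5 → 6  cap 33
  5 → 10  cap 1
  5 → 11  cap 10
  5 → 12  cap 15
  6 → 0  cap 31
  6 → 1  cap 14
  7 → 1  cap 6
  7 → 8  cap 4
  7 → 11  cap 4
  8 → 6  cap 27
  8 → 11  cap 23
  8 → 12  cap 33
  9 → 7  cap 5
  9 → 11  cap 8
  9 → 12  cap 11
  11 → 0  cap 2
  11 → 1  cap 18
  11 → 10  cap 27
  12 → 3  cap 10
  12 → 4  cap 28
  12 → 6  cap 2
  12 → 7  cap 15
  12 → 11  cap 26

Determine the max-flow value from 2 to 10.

augment #1: 2→3→10 bottleneck 5, total now 5
augment #2: 2→5→10 bottleneck 1, total now 6
augment #3: 2→4→0→10 bottleneck 2, total now 8
augment #4: 2→5→11→10 bottleneck 10, total now 18
augment #5: 2→6→0→10 bottleneck 12, total now 30
augment #6: 2→7→11→10 bottleneck 4, total now 34
augment #7: 2→5→12→3→10 bottleneck 10, total now 44
augment #8: 2→5→12→11→10 bottleneck 2, total now 46
augment #9: 2→6→0→3→10 bottleneck 5, total now 51
augment #10: 2→7→8→11→10 bottleneck 4, total now 55
augment #11: 2→6→0→4→9→11→10 bottleneck 2, total now 57
augment #12: 2→7→1→4→9→11→10 bottleneck 5, total now 62

Maximum flow value: 62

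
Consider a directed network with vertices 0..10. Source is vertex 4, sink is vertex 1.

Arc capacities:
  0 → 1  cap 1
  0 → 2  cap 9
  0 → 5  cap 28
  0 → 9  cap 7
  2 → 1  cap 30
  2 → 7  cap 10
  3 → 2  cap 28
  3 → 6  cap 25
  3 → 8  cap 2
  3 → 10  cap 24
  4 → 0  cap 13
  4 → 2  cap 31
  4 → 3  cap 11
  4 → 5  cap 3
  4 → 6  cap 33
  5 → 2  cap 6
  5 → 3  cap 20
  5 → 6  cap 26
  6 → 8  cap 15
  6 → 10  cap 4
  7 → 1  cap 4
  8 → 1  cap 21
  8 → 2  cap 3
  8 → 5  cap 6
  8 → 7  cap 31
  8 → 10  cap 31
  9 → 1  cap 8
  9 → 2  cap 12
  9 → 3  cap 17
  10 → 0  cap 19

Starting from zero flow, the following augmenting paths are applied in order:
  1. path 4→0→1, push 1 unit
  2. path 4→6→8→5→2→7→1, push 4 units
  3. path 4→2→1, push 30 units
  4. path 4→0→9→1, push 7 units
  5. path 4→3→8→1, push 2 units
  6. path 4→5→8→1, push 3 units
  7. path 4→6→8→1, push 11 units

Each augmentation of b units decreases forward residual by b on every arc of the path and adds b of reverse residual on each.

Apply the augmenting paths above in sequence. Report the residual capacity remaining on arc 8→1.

Residual capacity of (8,1): 5

after path 1 (4→0→1, push 1): res(8,1)=21
after path 2 (4→6→8→5→2→7→1, push 4): res(8,1)=21
after path 3 (4→2→1, push 30): res(8,1)=21
after path 4 (4→0→9→1, push 7): res(8,1)=21
after path 5 (4→3→8→1, push 2): res(8,1)=19
after path 6 (4→5→8→1, push 3): res(8,1)=16
after path 7 (4→6→8→1, push 11): res(8,1)=5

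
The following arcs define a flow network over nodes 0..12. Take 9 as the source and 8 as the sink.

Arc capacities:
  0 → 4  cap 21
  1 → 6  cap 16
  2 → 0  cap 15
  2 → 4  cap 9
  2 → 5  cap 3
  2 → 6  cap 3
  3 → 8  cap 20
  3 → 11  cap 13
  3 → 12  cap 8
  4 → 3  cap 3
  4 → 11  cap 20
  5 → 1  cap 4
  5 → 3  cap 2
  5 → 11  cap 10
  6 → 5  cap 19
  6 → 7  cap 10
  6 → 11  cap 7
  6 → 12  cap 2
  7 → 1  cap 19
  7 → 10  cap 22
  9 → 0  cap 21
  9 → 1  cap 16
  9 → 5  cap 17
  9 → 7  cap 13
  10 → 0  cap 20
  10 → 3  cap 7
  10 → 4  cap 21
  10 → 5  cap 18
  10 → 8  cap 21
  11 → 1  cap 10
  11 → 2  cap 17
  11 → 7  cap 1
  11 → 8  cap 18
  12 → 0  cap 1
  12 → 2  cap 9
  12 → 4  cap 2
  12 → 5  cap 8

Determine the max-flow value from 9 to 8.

Maximum flow value: 45

augment #1: 9→5→3→8 bottleneck 2, total now 2
augment #2: 9→5→11→8 bottleneck 10, total now 12
augment #3: 9→7→10→8 bottleneck 13, total now 25
augment #4: 9→0→4→3→8 bottleneck 3, total now 28
augment #5: 9→0→4→11→8 bottleneck 8, total now 36
augment #6: 9→1→6→7→10→8 bottleneck 8, total now 44
augment #7: 9→1→6→7→10→3→8 bottleneck 1, total now 45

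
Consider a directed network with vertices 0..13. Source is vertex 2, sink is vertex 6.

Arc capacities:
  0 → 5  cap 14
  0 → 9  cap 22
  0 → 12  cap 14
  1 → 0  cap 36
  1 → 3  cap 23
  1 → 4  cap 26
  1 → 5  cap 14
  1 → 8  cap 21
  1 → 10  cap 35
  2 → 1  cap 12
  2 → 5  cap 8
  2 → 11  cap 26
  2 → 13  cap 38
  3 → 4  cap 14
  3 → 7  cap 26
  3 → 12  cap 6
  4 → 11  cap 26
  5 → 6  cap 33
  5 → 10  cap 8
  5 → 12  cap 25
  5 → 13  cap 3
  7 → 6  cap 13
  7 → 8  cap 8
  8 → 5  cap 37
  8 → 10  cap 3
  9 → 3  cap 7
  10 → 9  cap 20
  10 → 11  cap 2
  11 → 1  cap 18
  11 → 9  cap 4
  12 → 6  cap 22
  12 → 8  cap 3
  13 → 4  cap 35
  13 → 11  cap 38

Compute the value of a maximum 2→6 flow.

augment #1: 2→5→6 bottleneck 8, total now 8
augment #2: 2→1→5→6 bottleneck 12, total now 20
augment #3: 2→11→1→5→6 bottleneck 2, total now 22
augment #4: 2→11→1→0→5→6 bottleneck 11, total now 33
augment #5: 2→11→1→0→12→6 bottleneck 5, total now 38
augment #6: 2→11→9→3→7→6 bottleneck 4, total now 42

Maximum flow value: 42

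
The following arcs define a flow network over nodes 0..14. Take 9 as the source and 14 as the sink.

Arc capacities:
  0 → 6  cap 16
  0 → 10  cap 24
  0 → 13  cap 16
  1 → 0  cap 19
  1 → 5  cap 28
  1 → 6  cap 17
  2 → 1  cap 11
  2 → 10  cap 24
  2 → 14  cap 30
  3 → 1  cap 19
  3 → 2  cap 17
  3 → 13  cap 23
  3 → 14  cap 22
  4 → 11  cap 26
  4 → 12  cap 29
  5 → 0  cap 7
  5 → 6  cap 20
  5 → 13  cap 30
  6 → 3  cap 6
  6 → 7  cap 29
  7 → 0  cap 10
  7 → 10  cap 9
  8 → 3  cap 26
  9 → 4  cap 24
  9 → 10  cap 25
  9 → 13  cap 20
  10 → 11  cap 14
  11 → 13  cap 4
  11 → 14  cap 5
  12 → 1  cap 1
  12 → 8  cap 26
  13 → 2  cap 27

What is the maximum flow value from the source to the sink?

augment #1: 9→4→11→14 bottleneck 5, total now 5
augment #2: 9→13→2→14 bottleneck 20, total now 25
augment #3: 9→4→11→13→2→14 bottleneck 4, total now 29
augment #4: 9→4→12→8→3→14 bottleneck 15, total now 44
augment #5: 9→10→11→4→12→8→3→14 bottleneck 7, total now 51
augment #6: 9→10→11→4→12→8→3→2→14 bottleneck 2, total now 53

Maximum flow value: 53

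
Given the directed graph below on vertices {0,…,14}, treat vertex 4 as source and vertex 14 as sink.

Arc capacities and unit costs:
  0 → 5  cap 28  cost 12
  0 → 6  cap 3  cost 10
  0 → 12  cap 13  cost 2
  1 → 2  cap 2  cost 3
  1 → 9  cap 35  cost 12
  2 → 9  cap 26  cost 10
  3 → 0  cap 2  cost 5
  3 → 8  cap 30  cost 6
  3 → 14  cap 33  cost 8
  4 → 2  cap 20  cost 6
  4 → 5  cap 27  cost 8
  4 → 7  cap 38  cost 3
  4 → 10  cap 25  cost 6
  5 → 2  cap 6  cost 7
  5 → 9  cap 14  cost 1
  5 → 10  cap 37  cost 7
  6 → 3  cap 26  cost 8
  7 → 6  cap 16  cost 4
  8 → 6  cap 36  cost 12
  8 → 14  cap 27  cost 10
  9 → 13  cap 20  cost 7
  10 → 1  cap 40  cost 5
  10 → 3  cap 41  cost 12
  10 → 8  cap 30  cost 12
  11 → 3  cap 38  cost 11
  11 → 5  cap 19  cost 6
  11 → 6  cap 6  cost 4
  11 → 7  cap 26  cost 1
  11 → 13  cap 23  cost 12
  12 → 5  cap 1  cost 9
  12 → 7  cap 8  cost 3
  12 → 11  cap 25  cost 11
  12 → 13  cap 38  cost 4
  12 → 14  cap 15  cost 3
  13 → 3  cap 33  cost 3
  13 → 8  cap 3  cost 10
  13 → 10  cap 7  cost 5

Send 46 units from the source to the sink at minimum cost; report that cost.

Minimum cost for 46 units: 1179

shortest-cost path #1: 4→7→6→3→14 push 16 @ unit cost 23 (adds 368)
shortest-cost path #2: 4→10→3→14 push 17 @ unit cost 26 (adds 442)
shortest-cost path #3: 4→10→8→14 push 8 @ unit cost 28 (adds 224)
shortest-cost path #4: 4→5→9→13→3→10→8→14 push 5 @ unit cost 29 (adds 145)
total cost = 1179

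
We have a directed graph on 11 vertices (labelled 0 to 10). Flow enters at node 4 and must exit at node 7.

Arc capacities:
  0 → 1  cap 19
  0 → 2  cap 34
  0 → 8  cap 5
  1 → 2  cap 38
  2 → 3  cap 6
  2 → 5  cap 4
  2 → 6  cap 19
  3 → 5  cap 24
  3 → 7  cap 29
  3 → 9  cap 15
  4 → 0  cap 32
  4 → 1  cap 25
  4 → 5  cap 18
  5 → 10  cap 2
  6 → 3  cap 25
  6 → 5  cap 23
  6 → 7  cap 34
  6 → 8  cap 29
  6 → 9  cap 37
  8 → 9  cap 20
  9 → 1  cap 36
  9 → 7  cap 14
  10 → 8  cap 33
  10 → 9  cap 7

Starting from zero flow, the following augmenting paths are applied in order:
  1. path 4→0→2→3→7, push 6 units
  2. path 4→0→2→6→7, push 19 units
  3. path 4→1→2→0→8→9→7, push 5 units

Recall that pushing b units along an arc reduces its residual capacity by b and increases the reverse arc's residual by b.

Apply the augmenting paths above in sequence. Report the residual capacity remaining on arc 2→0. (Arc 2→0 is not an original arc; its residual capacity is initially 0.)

Residual capacity of (2,0): 20

after path 1 (4→0→2→3→7, push 6): res(2,0)=6
after path 2 (4→0→2→6→7, push 19): res(2,0)=25
after path 3 (4→1→2→0→8→9→7, push 5): res(2,0)=20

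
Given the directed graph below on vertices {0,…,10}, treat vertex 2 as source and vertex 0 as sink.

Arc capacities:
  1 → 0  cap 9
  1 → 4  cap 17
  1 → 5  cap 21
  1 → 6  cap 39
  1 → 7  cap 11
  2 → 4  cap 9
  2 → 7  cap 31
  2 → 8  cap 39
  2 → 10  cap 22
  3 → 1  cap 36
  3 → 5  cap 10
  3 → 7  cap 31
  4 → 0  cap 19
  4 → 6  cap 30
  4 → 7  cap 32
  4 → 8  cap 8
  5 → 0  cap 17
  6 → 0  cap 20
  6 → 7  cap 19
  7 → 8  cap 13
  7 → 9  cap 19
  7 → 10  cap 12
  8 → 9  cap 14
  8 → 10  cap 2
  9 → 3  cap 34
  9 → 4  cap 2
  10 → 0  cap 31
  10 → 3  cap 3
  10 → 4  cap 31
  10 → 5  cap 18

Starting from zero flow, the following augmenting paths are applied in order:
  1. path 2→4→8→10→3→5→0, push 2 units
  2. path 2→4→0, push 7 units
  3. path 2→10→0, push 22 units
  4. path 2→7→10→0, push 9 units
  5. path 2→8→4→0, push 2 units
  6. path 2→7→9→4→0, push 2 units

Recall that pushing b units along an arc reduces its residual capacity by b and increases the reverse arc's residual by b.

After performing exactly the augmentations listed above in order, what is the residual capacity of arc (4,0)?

after path 1 (2→4→8→10→3→5→0, push 2): res(4,0)=19
after path 2 (2→4→0, push 7): res(4,0)=12
after path 3 (2→10→0, push 22): res(4,0)=12
after path 4 (2→7→10→0, push 9): res(4,0)=12
after path 5 (2→8→4→0, push 2): res(4,0)=10
after path 6 (2→7→9→4→0, push 2): res(4,0)=8

Residual capacity of (4,0): 8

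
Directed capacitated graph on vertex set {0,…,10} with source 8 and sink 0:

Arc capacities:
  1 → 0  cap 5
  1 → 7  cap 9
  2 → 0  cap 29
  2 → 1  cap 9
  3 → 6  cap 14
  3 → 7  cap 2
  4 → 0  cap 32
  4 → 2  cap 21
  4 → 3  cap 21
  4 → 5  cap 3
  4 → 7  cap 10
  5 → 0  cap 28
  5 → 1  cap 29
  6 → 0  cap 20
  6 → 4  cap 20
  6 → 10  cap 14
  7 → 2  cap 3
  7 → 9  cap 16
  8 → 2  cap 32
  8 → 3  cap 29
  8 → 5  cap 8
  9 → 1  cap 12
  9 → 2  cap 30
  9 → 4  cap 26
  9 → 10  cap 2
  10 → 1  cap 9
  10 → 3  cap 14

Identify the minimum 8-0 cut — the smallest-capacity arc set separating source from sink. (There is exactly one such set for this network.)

augment #1: 8→2→0 push 29
augment #2: 8→5→0 push 8
augment #3: 8→2→1→0 push 3
augment #4: 8→3→6→0 push 14
augment #5: 8→3→7→2→1→0 push 2
max flow = 56; residual-reachable set from 8 gives S-side
cut edges (S→T): {(3,6), (3,7), (8,2), (8,5)} total cap 56

Min-cut arcs: {(3,6), (3,7), (8,2), (8,5)} (total capacity 56)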